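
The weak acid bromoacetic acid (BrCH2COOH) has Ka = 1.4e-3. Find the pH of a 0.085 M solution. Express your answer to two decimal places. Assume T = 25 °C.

BrCH2COOH ⇌ BrCH2COO- + H+
From the ICE table, Ka = [H+]²/(0.085 − [H+]) = 1.4 × 10^-3.
The 5% rule fails; solving [H+]² + Ka·[H+] − Ka·C₀ = 0 exactly:
[H+] = [−0.0014 + √(0.0014² + 0.000476)]/2 = 1.02 × 10^-2 M
pH = −log(1.02 × 10^-2) = 1.99

pH = 1.99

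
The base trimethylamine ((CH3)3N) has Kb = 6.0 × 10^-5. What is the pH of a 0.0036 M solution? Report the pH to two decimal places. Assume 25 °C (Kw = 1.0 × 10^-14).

pH = 10.64

(CH3)3N + H2O ⇌ (CH3)3NH+ + OH-
From the ICE table, Kb = [OH-]²/(0.0036 − [OH-]) = 6.0 × 10^-5.
[OH-] is not negligible relative to C₀; solve [OH-]² + 6e-05·[OH-] − 2.16e-07 = 0.
[OH-] = (−Kb + √(Kb² + 4·Kb·C₀))/2 = 4.36 × 10^-4 M
pOH = 3.36, so pH = 14.00 − pOH = 10.64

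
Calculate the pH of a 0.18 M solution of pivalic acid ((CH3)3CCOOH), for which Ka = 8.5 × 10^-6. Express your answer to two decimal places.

pH = 2.91

(CH3)3CCOOH ⇌ (CH3)3CCOO- + H+
Ka = x²/(0.18 − x) = 8.5 × 10^-6
Neglecting x in the denominator: x = √(8.5 × 10^-6 × 0.18) = 1.24 × 10^-3 M
pH = −log(1.24 × 10^-3) = 2.91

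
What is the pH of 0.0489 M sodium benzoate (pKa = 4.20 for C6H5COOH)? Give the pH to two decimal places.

C6H5COO- is the conjugate base of the weak acid C6H5COOH.
Ka = 10^(−4.20) = 6.31 × 10^-5
Kb = Kw/Ka = 1.0×10^-14 / 6.31 × 10^-5 = 1.58 × 10^-10
Kb = [OH-]²/(0.0489 − [OH-]) = 1.58 × 10^-10
Since Kb ≪ C₀, [OH-] ≈ √(Kb·C₀) = 2.78 × 10^-6 M.
Check: 0.0057% ionized — well under 5%, approximation valid.
pOH = 5.56, so pH = 14.00 − pOH = 8.44

pH = 8.44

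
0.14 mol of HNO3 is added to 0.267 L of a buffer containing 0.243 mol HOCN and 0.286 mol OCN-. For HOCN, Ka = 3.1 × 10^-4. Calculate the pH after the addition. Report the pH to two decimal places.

After neutralization: n(HOCN) = 0.383 mol, n(OCN-) = 0.146 mol.
pKa = −log(3.1 × 10^-4) = 3.509
Henderson–Hasselbalch with mole ratio 0.146/0.383: pH = 3.509 + (-0.419)

pH = 3.09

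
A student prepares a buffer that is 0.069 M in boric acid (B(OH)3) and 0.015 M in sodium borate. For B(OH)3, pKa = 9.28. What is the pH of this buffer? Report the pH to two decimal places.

pH = 8.62

Henderson–Hasselbalch: pH = pKa + log([B(OH)4-]/[B(OH)3]) = 9.28 + log(0.015/0.069)
pH = 9.28 + (-0.663) = 8.62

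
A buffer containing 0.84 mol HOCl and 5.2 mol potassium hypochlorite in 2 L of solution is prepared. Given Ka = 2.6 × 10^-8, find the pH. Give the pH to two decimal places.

pH = 8.38

pKa = −log(2.6 × 10^-8) = 7.585
Henderson–Hasselbalch: pH = pKa + log([OCl-]/[HOCl]) = 7.585 + log(5.2/0.84)
pH = 7.585 + (+0.792) = 8.38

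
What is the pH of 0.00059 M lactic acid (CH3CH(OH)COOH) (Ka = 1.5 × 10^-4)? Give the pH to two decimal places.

CH3CH(OH)COOH ⇌ CH3CH(OH)COO- + H+
Let x = [H+] at equilibrium. Ka = x²/(0.00059 − x).
Here C₀/Ka ≈ 3.93, so the small-x approximation fails. Use the quadratic:
x = (−Ka + √(Ka² + 4·Ka·C₀))/2 = 2.32 × 10^-4 M
pH = −log(2.32 × 10^-4) = 3.63

pH = 3.63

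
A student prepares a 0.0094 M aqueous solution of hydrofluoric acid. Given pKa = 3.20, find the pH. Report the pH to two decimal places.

pH = 2.67

HF ⇌ F- + H+
Ka = 10^(−3.20) = 6.31 × 10^-4
Ka = x²/(0.0094 − x) = 6.31 × 10^-4
Here C₀/Ka ≈ 14.9, so the small-x approximation fails. Use the quadratic:
x = (−Ka + √(Ka² + 4·Ka·C₀))/2 = 2.14 × 10^-3 M
pH = −log(2.14 × 10^-3) = 2.67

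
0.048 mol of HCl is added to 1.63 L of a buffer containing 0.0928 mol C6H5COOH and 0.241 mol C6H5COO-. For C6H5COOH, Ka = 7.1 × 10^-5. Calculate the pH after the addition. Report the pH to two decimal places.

Added H+ converts C6H5COO- to C6H5COOH: C6H5COOH → 0.141 mol, C6H5COO- → 0.193 mol.
pKa = −log(7.1 × 10^-5) = 4.149
Henderson–Hasselbalch with mole ratio 0.193/0.141: pH = 4.149 + (+0.136)

pH = 4.29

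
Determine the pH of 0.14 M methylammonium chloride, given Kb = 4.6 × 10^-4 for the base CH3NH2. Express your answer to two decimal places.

CH3NH3+ is the conjugate acid of the weak base CH3NH2.
Ka = Kw/Kb = 1.0×10^-14 / 4.6 × 10^-4 = 2.17 × 10^-11
Ka = [H+]²/(0.14 − [H+]) = 2.17 × 10^-11
Assume [H+] ≪ 0.14: [H+] ≈ √(2.17 × 10^-11 × 0.14) = 1.74 × 10^-6 M
pH = −log(1.74 × 10^-6) = 5.76

pH = 5.76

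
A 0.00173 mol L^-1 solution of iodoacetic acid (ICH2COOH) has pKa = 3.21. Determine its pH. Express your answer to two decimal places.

pH = 3.11

ICH2COOH ⇌ ICH2COO- + H+
Ka = 10^(−3.21) = 6.17 × 10^-4
Ka = [H+]²/(0.00173 − [H+]) = 6.17 × 10^-4
The 5% rule fails; solving [H+]² + Ka·[H+] − Ka·C₀ = 0 exactly:
[H+] = [−0.000617 + √(0.000617² + 4.27e-06)]/2 = 7.70 × 10^-4 M
pH = −log(7.70 × 10^-4) = 3.11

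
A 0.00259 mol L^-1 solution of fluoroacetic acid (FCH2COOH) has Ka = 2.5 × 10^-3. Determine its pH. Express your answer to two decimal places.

pH = 2.80

FCH2COOH ⇌ FCH2COO- + H+
Ka = x²/(0.00259 − x) = 2.5 × 10^-3
The 5% rule fails; solving x² + Ka·x − Ka·C₀ = 0 exactly:
x = [−0.0025 + √(0.0025² + 2.59e-05)]/2 = 1.59 × 10^-3 M
pH = −log[H+] = −log(1.59 × 10^-3) = 2.80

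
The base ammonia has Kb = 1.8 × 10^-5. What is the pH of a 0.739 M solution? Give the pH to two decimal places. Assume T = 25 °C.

pH = 11.56

NH3 + H2O ⇌ NH4+ + OH-
From the ICE table, Kb = x²/(0.739 − x) = 1.8 × 10^-5.
Assume x ≪ 0.739: x ≈ √(1.8 × 10^-5 × 0.739) = 3.65 × 10^-3 M
Check: 0.49% ionized — well under 5%, approximation valid.
pOH = −log(3.65 × 10^-3) = 2.44; pH = 14.00 − 2.44 = 11.56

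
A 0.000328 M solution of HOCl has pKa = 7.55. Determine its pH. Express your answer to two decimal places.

HOCl ⇌ OCl- + H+
Ka = 10^(−7.55) = 2.82 × 10^-8
Ka = x²/(0.000328 − x) = 2.82 × 10^-8
Since Ka ≪ C₀, x ≈ √(Ka·C₀) = 3.04 × 10^-6 M.
Check: 0.93% ionized — well under 5%, approximation valid.
pH = −log(3.04 × 10^-6) = 5.52

pH = 5.52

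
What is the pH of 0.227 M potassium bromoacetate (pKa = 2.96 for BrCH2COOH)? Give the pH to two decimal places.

BrCH2COO- is the conjugate base of the weak acid BrCH2COOH.
Ka = 10^(−2.96) = 1.10 × 10^-3
Kb = Kw/Ka = 1.0×10^-14 / 1.10 × 10^-3 = 9.09 × 10^-12
Kb = [OH-]²/(0.227 − [OH-]) = 9.09 × 10^-12
Assume [OH-] ≪ 0.227: [OH-] ≈ √(9.09 × 10^-12 × 0.227) = 1.44 × 10^-6 M
pOH = 5.84, so pH = 14.00 − pOH = 8.16

pH = 8.16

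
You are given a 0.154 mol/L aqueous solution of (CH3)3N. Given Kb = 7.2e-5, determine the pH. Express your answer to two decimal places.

(CH3)3N + H2O ⇌ (CH3)3NH+ + OH-
From the ICE table, Kb = [OH-]²/(0.154 − [OH-]) = 7.2 × 10^-5.
Assume [OH-] ≪ 0.154: [OH-] ≈ √(7.2 × 10^-5 × 0.154) = 3.33 × 10^-3 M
pOH = −log(3.33 × 10^-3) = 2.48; pH = 14.00 − 2.48 = 11.52

pH = 11.52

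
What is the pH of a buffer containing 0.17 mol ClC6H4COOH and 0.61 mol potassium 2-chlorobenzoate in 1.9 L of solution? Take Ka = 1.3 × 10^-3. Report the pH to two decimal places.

pKa = −log(1.3 × 10^-3) = 2.886
pH = pKa + log([A⁻]/[HA]) = 2.886 + log(0.61/0.17)
pH = 2.886 + (+0.555) = 3.44

pH = 3.44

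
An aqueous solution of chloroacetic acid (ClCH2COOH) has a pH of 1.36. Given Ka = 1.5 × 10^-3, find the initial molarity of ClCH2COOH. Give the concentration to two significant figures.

C₀ = 1.3 M

[H+] = 10^(-1.36) = 4.37 × 10^-2 M = x
Ka = x²/(C₀ − x) ⇒ C₀ = x + x²/Ka
C₀ = 4.37 × 10^-2 + (4.37 × 10^-2)²/(1.5 × 10^-3) = 1.32 M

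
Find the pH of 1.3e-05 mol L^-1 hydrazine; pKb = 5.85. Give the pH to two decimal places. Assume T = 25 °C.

pH = 8.56

N2H4 + H2O ⇌ N2H5+ + OH-
Kb = 10^(−5.85) = 1.41 × 10^-6
Kb = [OH-]²/(1.3e-05 − [OH-]) = 1.41 × 10^-6
Here C₀/Kb ≈ 9.22, so the small-[OH-] approximation fails. Use the quadratic:
[OH-] = (−Kb + √(Kb² + 4·Kb·C₀))/2 = 3.63 × 10^-6 M
pOH = −log(3.63 × 10^-6) = 5.44; pH = 14.00 − 5.44 = 8.56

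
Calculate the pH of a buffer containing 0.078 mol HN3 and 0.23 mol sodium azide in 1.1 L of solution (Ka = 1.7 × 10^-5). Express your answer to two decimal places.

pH = 5.24

pKa = −log(1.7 × 10^-5) = 4.770
pH = pKa + log([A⁻]/[HA]) = 4.770 + log(0.23/0.078)
pH = 4.770 + (+0.470) = 5.24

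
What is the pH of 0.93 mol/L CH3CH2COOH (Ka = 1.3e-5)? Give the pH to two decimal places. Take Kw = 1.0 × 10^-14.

CH3CH2COOH ⇌ CH3CH2COO- + H+
Ka = [H+]²/(0.93 − [H+]) = 1.3 × 10^-5
Since Ka ≪ C₀, [H+] ≈ √(Ka·C₀) = 3.48 × 10^-3 M.
([H+]/C₀ = 0.37% < 5%, so the approximation holds.)
pH = −log(3.48 × 10^-3) = 2.46

pH = 2.46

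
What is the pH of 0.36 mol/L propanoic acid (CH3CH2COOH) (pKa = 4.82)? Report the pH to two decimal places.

CH3CH2COOH ⇌ CH3CH2COO- + H+
Ka = 10^(−4.82) = 1.51 × 10^-5
Ka = x²/(0.36 − x) = 1.51 × 10^-5
Since Ka ≪ C₀, x ≈ √(Ka·C₀) = 2.33 × 10^-3 M.
(x/C₀ = 0.65% < 5%, so the approximation holds.)
pH = −log[H+] = −log(2.33 × 10^-3) = 2.63

pH = 2.63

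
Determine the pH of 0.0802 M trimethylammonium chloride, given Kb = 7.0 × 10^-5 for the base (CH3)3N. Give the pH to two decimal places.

(CH3)3NH+ is the conjugate acid of the weak base (CH3)3N.
Ka = Kw/Kb = 1.0×10^-14 / 7.0 × 10^-5 = 1.43 × 10^-10
From the ICE table, Ka = [H+]²/(0.0802 − [H+]) = 1.43 × 10^-10.
Assume [H+] ≪ 0.0802: [H+] ≈ √(1.43 × 10^-10 × 0.0802) = 3.39 × 10^-6 M
pH = −log[H+] = −log(3.39 × 10^-6) = 5.47

pH = 5.47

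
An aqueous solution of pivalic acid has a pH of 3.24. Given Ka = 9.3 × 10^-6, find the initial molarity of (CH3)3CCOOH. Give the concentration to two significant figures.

[H+] = 10^(-3.24) = 5.75 × 10^-4 M = x
Ka = x²/(C₀ − x) ⇒ C₀ = x + x²/Ka
C₀ = 5.75 × 10^-4 + (5.75 × 10^-4)²/(9.3 × 10^-6) = 3.61 × 10^-2 M

C₀ = 3.6 × 10^-2 M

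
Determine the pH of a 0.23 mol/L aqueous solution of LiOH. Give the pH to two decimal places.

pH = 13.36

LiOH is a strong base; [OH-] = 0.23 M.
pOH = -log(0.23) = 0.64
pH = 14.00 - 0.64 = 13.36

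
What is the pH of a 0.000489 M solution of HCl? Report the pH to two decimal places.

HCl is a strong acid and dissociates completely, so [H+] = 0.000489 M.
pH = -log(0.000489) = 3.31

pH = 3.31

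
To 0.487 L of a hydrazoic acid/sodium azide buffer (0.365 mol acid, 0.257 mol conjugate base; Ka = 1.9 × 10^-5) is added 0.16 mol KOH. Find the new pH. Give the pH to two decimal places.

pH = 5.03

OH- converts HN3 to N3-: HN3 → 0.205 mol, N3- → 0.417 mol.
pKa = −log(1.9 × 10^-5) = 4.721
pH = pKa + log([A⁻]/[HA]) = 4.721 + log(0.417/0.205) = 4.721 +0.308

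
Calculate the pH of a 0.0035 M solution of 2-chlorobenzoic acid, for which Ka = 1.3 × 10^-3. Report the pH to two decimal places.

pH = 2.80

ClC6H4COOH ⇌ ClC6H4COO- + H+
Ka = [H+]²/(0.0035 − [H+]) = 1.3 × 10^-3
Here C₀/Ka ≈ 2.69, so the small-[H+] approximation fails. Use the quadratic:
[H+] = (−Ka + √(Ka² + 4·Ka·C₀))/2 = 1.58 × 10^-3 M
pH = −log[H+] = −log(1.58 × 10^-3) = 2.80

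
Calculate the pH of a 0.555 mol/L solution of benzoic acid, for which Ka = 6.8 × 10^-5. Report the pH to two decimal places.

pH = 2.21

C6H5COOH ⇌ C6H5COO- + H+
Let x = [H+] at equilibrium. Ka = x²/(0.555 − x).
Assume x ≪ 0.555: x ≈ √(6.8 × 10^-5 × 0.555) = 6.14 × 10^-3 M
pH = −log(6.14 × 10^-3) = 2.21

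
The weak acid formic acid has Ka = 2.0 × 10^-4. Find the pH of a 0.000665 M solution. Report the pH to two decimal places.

pH = 3.56

HCOOH ⇌ HCOO- + H+
Ka = [H+]²/(0.000665 − [H+]) = 2.0 × 10^-4
[H+] is not negligible relative to C₀; solve [H+]² + 0.0002·[H+] − 1.33e-07 = 0.
[H+] = (−Ka + √(Ka² + 4·Ka·C₀))/2 = 2.78 × 10^-4 M
pH = −log(2.78 × 10^-4) = 3.56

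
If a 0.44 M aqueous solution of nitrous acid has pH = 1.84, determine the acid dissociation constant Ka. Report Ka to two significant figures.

Ka = 4.9 × 10^-4

[H+] = 10^(-1.84) = 1.45 × 10^-2 M
At equilibrium [HA] = 0.44 − 1.45 × 10^-2 = 4.25 × 10^-1 M
Ka = [H+][A-]/[HA] = (1.45 × 10^-2)² / 4.25 × 10^-1 = 4.9 × 10^-4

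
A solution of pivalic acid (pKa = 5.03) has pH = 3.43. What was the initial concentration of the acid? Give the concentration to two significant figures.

C₀ = 1.5 × 10^-2 M

[H+] = 10^(-3.43) = 3.72 × 10^-4 M = x
Ka = 10^(−5.03) = 9.33 × 10^-6
Ka = x²/(C₀ − x) ⇒ C₀ = x + x²/Ka
C₀ = 3.72 × 10^-4 + (3.72 × 10^-4)²/(9.33 × 10^-6) = 1.52 × 10^-2 M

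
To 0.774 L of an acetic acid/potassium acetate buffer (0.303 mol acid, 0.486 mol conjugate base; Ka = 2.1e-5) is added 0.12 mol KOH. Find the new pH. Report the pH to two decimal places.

pH = 5.20

After neutralization: n(CH3COOH) = 0.183 mol, n(CH3COO-) = 0.606 mol.
pKa = −log(2.1 × 10^-5) = 4.678
Henderson–Hasselbalch with mole ratio 0.606/0.183: pH = 4.678 + (+0.520)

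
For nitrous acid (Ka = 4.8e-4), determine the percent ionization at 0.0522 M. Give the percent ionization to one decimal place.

9.1%

HNO2 ⇌ NO2- + H+; let x = [H+] at equilibrium.
Ka = x²/(C₀ − x); solving the quadratic gives x = 4.77 × 10^-3 M.
% ionization = x/C₀ × 100% = 4.77 × 10^-3/0.0522 × 100% = 9.1%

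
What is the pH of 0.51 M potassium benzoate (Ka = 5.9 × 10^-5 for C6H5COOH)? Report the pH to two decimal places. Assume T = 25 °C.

C6H5COO- is the conjugate base of the weak acid C6H5COOH.
Kb = Kw/Ka = 1.0×10^-14 / 5.9 × 10^-5 = 1.69 × 10^-10
Kb = [OH-]²/(0.51 − [OH-]) = 1.69 × 10^-10
Assume [OH-] ≪ 0.51: [OH-] ≈ √(1.69 × 10^-10 × 0.51) = 9.28 × 10^-6 M
Check: 0.0018% ionized — well under 5%, approximation valid.
pOH = 5.03, so pH = 14.00 − pOH = 8.97

pH = 8.97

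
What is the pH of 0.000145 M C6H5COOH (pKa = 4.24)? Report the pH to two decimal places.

C6H5COOH ⇌ C6H5COO- + H+
Ka = 10^(−4.24) = 5.75 × 10^-5
From the ICE table, Ka = x²/(0.000145 − x) = 5.75 × 10^-5.
x is not negligible relative to C₀; solve x² + 5.75e-05·x − 8.34e-09 = 0.
x = [−5.75e-05 + √(5.75e-05² + 3.34e-08)]/2 = 6.70 × 10^-5 M
pH = −log[H+] = −log(6.70 × 10^-5) = 4.17

pH = 4.17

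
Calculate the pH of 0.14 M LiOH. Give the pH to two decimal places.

LiOH is a strong base; [OH-] = 0.14 M.
pOH = -log(0.14) = 0.85
pH = 14.00 - 0.85 = 13.15

pH = 13.15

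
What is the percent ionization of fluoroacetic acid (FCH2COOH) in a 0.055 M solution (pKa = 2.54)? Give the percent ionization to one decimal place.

20.4%

FCH2COOH ⇌ FCH2COO- + H+; let x = [H+] at equilibrium.
Ka = 10^(−2.54) = 2.88 × 10^-3
Ka = x²/(C₀ − x); solving the quadratic gives x = 1.12 × 10^-2 M.
% ionization = x/C₀ × 100% = 1.12 × 10^-2/0.055 × 100% = 20.4%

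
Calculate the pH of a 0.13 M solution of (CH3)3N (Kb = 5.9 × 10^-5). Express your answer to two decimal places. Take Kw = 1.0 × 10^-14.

(CH3)3N + H2O ⇌ (CH3)3NH+ + OH-
From the ICE table, Kb = [OH-]²/(0.13 − [OH-]) = 5.9 × 10^-5.
Neglecting [OH-] in the denominator: [OH-] = √(5.9 × 10^-5 × 0.13) = 2.77 × 10^-3 M
([OH-]/C₀ = 2.1% < 5%, so the approximation holds.)
pOH = 2.56, so pH = 14.00 − pOH = 11.44

pH = 11.44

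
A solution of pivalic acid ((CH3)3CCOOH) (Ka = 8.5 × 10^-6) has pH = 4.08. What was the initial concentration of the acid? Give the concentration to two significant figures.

[H+] = 10^(-4.08) = 8.32 × 10^-5 M = x
Ka = x²/(C₀ − x) ⇒ C₀ = x + x²/Ka
C₀ = 8.32 × 10^-5 + (8.32 × 10^-5)²/(8.5 × 10^-6) = 8.98 × 10^-4 M

C₀ = 9.0 × 10^-4 M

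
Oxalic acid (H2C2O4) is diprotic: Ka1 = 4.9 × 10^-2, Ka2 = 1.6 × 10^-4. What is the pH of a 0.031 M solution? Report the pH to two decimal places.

Ka1 ≫ Ka2, so treat the first dissociation as the only significant source of H+.
Ka1 = x²/(0.031 − x) = 4.9 × 10^-2
Solving the quadratic: x = (−Ka1 + √(Ka1² + 4·Ka1·C₀))/2 = 2.15 × 10^-2 M
pH = −log(2.15 × 10^-2) = 1.67

pH = 1.67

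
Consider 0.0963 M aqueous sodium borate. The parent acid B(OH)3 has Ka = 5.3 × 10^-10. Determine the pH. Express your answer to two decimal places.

B(OH)4- is the conjugate base of the weak acid B(OH)3.
Kb = Kw/Ka = 1.0×10^-14 / 5.3 × 10^-10 = 1.89 × 10^-5
Kb = [OH-]²/(0.0963 − [OH-]) = 1.89 × 10^-5
Neglecting [OH-] in the denominator: [OH-] = √(1.89 × 10^-5 × 0.0963) = 1.35 × 10^-3 M
Check: 1.4% ionized — well under 5%, approximation valid.
pOH = −log(1.35 × 10^-3) = 2.87; pH = 14.00 − 2.87 = 11.13

pH = 11.13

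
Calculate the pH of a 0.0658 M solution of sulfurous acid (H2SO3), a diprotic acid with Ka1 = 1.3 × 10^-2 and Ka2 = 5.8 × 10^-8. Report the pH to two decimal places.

pH = 1.63

Ka1 ≫ Ka2, so treat the first dissociation as the only significant source of H+.
Ka1 = x²/(0.0658 − x) = 1.3 × 10^-2
Solving the quadratic: x = (−Ka1 + √(Ka1² + 4·Ka1·C₀))/2 = 2.35 × 10^-2 M
pH = −log(2.35 × 10^-2) = 1.63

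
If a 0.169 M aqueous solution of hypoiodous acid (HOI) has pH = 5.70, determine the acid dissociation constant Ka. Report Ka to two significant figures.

Ka = 2.4 × 10^-11

[H+] = 10^(-5.70) = 2.00 × 10^-6 M
At equilibrium [HA] = 0.169 − 2.00 × 10^-6 = 1.69 × 10^-1 M
Ka = [H+][A-]/[HA] = (2.00 × 10^-6)² / 1.69 × 10^-1 = 2.4 × 10^-11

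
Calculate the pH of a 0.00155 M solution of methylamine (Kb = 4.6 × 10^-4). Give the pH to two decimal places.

pH = 10.81

CH3NH2 + H2O ⇌ CH3NH3+ + OH-
Kb = [OH-]²/(0.00155 − [OH-]) = 4.6 × 10^-4
The 5% rule fails; solving [OH-]² + Kb·[OH-] − Kb·C₀ = 0 exactly:
[OH-] = [−0.00046 + √(0.00046² + 2.85e-06)]/2 = 6.45 × 10^-4 M
pOH = 3.19, so pH = 14.00 − pOH = 10.81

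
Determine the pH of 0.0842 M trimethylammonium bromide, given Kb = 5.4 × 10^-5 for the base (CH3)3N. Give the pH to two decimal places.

pH = 5.40

(CH3)3NH+ is the conjugate acid of the weak base (CH3)3N.
Ka = Kw/Kb = 1.0×10^-14 / 5.4 × 10^-5 = 1.85 × 10^-10
Let x = [H+] at equilibrium. Ka = x²/(0.0842 − x).
Assume x ≪ 0.0842: x ≈ √(1.85 × 10^-10 × 0.0842) = 3.95 × 10^-6 M
pH = −log(3.95 × 10^-6) = 5.40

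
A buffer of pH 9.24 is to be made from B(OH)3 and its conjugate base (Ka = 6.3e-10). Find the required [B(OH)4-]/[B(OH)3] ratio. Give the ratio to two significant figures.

pKa = -log(6.3 × 10^-10) = 9.201
pH = pKa + log(r) ⇒ log(r) = 9.24 − 9.201 = +0.039
r = [B(OH)4-]/[B(OH)3] = 10^(+0.039) = 1.09

ratio = 1.1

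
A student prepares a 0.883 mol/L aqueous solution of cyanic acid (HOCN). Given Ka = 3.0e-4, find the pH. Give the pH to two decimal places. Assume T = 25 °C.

HOCN ⇌ OCN- + H+
From the ICE table, Ka = [H+]²/(0.883 − [H+]) = 3.0 × 10^-4.
Assume [H+] ≪ 0.883: [H+] ≈ √(3.0 × 10^-4 × 0.883) = 1.63 × 10^-2 M
Check: 1.8% ionized — well under 5%, approximation valid.
pH = −log(1.63 × 10^-2) = 1.79

pH = 1.79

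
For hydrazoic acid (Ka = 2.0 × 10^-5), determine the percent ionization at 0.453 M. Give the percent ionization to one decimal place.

0.7%

HN3 ⇌ N3- + H+; let x = [H+] at equilibrium.
x ≈ √(Ka·C₀) = √(2.0 × 10^-5 × 0.453) = 3.01 × 10^-3 M
% ionization = x/C₀ × 100% = 3.01 × 10^-3/0.453 × 100% = 0.7%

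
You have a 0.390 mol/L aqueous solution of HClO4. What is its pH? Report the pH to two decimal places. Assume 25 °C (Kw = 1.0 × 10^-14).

pH = 0.41

HClO4 is a strong acid and dissociates completely, so [H+] = 0.390 M.
pH = -log(0.39) = 0.41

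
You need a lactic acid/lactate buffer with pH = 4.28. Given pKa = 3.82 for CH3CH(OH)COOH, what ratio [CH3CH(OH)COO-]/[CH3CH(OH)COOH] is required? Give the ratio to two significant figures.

pH = pKa + log(r) ⇒ log(r) = 4.28 − 3.82 = +0.46
r = [CH3CH(OH)COO-]/[CH3CH(OH)COOH] = 10^(+0.46) = 2.88

ratio = 2.9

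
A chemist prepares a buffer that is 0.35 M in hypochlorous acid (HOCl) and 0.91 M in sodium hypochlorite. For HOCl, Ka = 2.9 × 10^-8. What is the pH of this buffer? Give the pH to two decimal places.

pKa = −log(2.9 × 10^-8) = 7.538
Using pH = pKa + log([base]/[acid]) with [base]/[acid] = 0.91/0.35:
pH = 7.538 + (+0.415) = 7.95

pH = 7.95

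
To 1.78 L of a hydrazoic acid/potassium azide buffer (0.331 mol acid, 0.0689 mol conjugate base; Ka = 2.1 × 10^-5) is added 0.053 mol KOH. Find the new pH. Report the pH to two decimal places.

After neutralization: n(HN3) = 0.278 mol, n(N3-) = 0.122 mol.
pKa = −log(2.1 × 10^-5) = 4.678
pH = pKa + log([A⁻]/[HA]) = 4.678 + log(0.122/0.278) = 4.678 -0.358

pH = 4.32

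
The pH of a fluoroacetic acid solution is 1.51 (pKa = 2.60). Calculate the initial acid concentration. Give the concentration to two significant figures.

C₀ = 4.1 × 10^-1 M

[H+] = 10^(-1.51) = 3.09 × 10^-2 M = x
Ka = 10^(−2.60) = 2.51 × 10^-3
Ka = x²/(C₀ − x) ⇒ C₀ = x + x²/Ka
C₀ = 3.09 × 10^-2 + (3.09 × 10^-2)²/(2.51 × 10^-3) = 4.11 × 10^-1 M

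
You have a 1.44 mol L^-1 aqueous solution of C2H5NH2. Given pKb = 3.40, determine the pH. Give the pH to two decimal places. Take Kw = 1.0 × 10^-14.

pH = 12.38

C2H5NH2 + H2O ⇌ C2H5NH3+ + OH-
Kb = 10^(−3.40) = 3.98 × 10^-4
From the ICE table, Kb = x²/(1.44 − x) = 3.98 × 10^-4.
Since Kb ≪ C₀, x ≈ √(Kb·C₀) = 2.39 × 10^-2 M.
pOH = −log(2.39 × 10^-2) = 1.62; pH = 14.00 − 1.62 = 12.38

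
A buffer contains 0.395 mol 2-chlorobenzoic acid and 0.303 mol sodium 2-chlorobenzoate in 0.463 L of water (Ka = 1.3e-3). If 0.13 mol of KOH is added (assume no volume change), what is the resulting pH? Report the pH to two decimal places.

pH = 3.10

After neutralization: n(ClC6H4COOH) = 0.265 mol, n(ClC6H4COO-) = 0.433 mol.
pKa = −log(1.3 × 10^-3) = 2.886
pH = pKa + log(n_ClC6H4COO-/n_ClC6H4COOH) = 2.886 + log(0.433/0.265) = 2.886 + (+0.213)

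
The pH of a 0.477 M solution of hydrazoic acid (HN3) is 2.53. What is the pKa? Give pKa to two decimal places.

pKa = 4.74

[H+] = 10^(-2.53) = 2.95 × 10^-3 M
At equilibrium [HA] = 0.477 − 2.95 × 10^-3 = 4.74 × 10^-1 M
Ka = [H+][A-]/[HA] = (2.95 × 10^-3)² / 4.74 × 10^-1 = 1.84 × 10^-5
pKa = -log(1.84 × 10^-5) = 4.74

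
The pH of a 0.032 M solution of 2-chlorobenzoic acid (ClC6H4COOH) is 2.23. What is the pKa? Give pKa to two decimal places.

[H+] = 10^(-2.23) = 5.89 × 10^-3 M
At equilibrium [HA] = 0.032 − 5.89 × 10^-3 = 2.61 × 10^-2 M
Ka = [H+][A-]/[HA] = (5.89 × 10^-3)² / 2.61 × 10^-2 = 1.33 × 10^-3
pKa = -log(1.33 × 10^-3) = 2.88

pKa = 2.88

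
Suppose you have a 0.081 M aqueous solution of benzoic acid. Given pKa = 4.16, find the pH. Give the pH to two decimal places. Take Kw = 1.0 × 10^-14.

pH = 2.63

C6H5COOH ⇌ C6H5COO- + H+
Ka = 10^(−4.16) = 6.92 × 10^-5
From the ICE table, Ka = [H+]²/(0.081 − [H+]) = 6.92 × 10^-5.
Neglecting [H+] in the denominator: [H+] = √(6.92 × 10^-5 × 0.081) = 2.37 × 10^-3 M
pH = −log[H+] = −log(2.37 × 10^-3) = 2.63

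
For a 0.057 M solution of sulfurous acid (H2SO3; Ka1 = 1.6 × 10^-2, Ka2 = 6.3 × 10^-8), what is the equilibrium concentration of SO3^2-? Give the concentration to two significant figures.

6.3 × 10^-8 M

First ionization gives [H+] ≈ [HSO3-] = 2.32 × 10^-2 M.
Second step: Ka2 = [H+][SO3^2-]/[HSO3-] ≈ [SO3^2-] (since [H+] ≈ [HSO3-]).
So [SO3^2-] ≈ Ka2.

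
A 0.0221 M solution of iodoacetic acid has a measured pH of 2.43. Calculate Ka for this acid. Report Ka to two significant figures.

Ka = 7.5 × 10^-4

[H+] = 10^(-2.43) = 3.72 × 10^-3 M
At equilibrium [HA] = 0.0221 − 3.72 × 10^-3 = 1.84 × 10^-2 M
Ka = [H+][A-]/[HA] = (3.72 × 10^-3)² / 1.84 × 10^-2 = 7.5 × 10^-4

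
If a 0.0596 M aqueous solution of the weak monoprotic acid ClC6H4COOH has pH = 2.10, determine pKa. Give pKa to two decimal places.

pKa = 2.91

[H+] = 10^(-2.10) = 7.94 × 10^-3 M
At equilibrium [HA] = 0.0596 − 7.94 × 10^-3 = 5.17 × 10^-2 M
Ka = [H+][A-]/[HA] = (7.94 × 10^-3)² / 5.17 × 10^-2 = 1.22 × 10^-3
pKa = -log(1.22 × 10^-3) = 2.91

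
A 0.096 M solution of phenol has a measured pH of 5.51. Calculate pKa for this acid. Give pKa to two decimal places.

pKa = 10.00

[H+] = 10^(-5.51) = 3.09 × 10^-6 M
At equilibrium [HA] = 0.096 − 3.09 × 10^-6 = 9.60 × 10^-2 M
Ka = [H+][A-]/[HA] = (3.09 × 10^-6)² / 9.60 × 10^-2 = 9.95 × 10^-11
pKa = -log(9.95 × 10^-11) = 10.00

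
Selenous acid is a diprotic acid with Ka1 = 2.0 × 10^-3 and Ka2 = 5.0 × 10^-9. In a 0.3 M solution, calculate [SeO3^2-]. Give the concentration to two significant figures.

First ionization gives [H+] ≈ [HSeO3-] = 2.35 × 10^-2 M.
Second step: Ka2 = [H+][SeO3^2-]/[HSeO3-] ≈ [SeO3^2-] (since [H+] ≈ [HSeO3-]).
So [SeO3^2-] ≈ Ka2.

5.0 × 10^-9 M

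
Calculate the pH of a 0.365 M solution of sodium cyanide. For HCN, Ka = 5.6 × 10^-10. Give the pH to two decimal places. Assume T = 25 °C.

pH = 11.41

CN- is the conjugate base of the weak acid HCN.
Kb = Kw/Ka = 1.0×10^-14 / 5.6 × 10^-10 = 1.79 × 10^-5
Kb = x²/(0.365 − x) = 1.79 × 10^-5
Neglecting x in the denominator: x = √(1.79 × 10^-5 × 0.365) = 2.56 × 10^-3 M
Check: 0.7% ionized — well under 5%, approximation valid.
pOH = −log(2.56 × 10^-3) = 2.59; pH = 14.00 − 2.59 = 11.41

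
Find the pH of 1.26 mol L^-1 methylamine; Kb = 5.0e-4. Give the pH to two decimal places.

pH = 12.40

CH3NH2 + H2O ⇌ CH3NH3+ + OH-
From the ICE table, Kb = [OH-]²/(1.26 − [OH-]) = 5.0 × 10^-4.
Assume [OH-] ≪ 1.26: [OH-] ≈ √(5.0 × 10^-4 × 1.26) = 2.51 × 10^-2 M
Check: 2% ionized — well under 5%, approximation valid.
pOH = 1.60, so pH = 14.00 − pOH = 12.40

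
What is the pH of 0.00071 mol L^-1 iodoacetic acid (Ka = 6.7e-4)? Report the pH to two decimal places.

ICH2COOH ⇌ ICH2COO- + H+
Let x = [H+] at equilibrium. Ka = x²/(0.00071 − x).
The 5% rule fails; solving x² + Ka·x − Ka·C₀ = 0 exactly:
x = [−0.00067 + √(0.00067² + 1.9e-06)]/2 = 4.32 × 10^-4 M
pH = −log(4.32 × 10^-4) = 3.36

pH = 3.36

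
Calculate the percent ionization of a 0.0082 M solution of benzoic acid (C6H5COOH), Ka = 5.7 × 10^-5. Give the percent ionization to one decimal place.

C6H5COOH ⇌ C6H5COO- + H+; let x = [H+] at equilibrium.
Solve x² + 5.7e-05x − 4.67e-07 = 0 → x = 6.56 × 10^-4 M
Fraction ionized = 6.56 × 10^-4 / 0.0082 = 0.0800 → 8.0%

8.0%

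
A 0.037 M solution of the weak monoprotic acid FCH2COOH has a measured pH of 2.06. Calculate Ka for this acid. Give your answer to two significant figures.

Ka = 2.7 × 10^-3

[H+] = 10^(-2.06) = 8.71 × 10^-3 M
At equilibrium [HA] = 0.037 − 8.71 × 10^-3 = 2.83 × 10^-2 M
Ka = [H+][A-]/[HA] = (8.71 × 10^-3)² / 2.83 × 10^-2 = 2.7 × 10^-3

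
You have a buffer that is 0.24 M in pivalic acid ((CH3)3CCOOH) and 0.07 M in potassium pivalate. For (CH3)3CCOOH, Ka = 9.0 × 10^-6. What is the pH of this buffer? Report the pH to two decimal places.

pKa = −log(9.0 × 10^-6) = 5.046
Henderson–Hasselbalch: pH = pKa + log([(CH3)3CCOO-]/[(CH3)3CCOOH]) = 5.046 + log(0.07/0.24)
pH = 5.046 + (-0.535) = 4.51

pH = 4.51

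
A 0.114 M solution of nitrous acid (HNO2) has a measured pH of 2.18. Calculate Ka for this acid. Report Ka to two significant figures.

Ka = 4.1 × 10^-4

[H+] = 10^(-2.18) = 6.61 × 10^-3 M
At equilibrium [HA] = 0.114 − 6.61 × 10^-3 = 1.07 × 10^-1 M
Ka = [H+][A-]/[HA] = (6.61 × 10^-3)² / 1.07 × 10^-1 = 4.1 × 10^-4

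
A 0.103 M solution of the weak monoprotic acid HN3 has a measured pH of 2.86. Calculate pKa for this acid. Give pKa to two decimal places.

[H+] = 10^(-2.86) = 1.38 × 10^-3 M
At equilibrium [HA] = 0.103 − 1.38 × 10^-3 = 1.02 × 10^-1 M
Ka = [H+][A-]/[HA] = (1.38 × 10^-3)² / 1.02 × 10^-1 = 1.87 × 10^-5
pKa = -log(1.87 × 10^-5) = 4.73

pKa = 4.73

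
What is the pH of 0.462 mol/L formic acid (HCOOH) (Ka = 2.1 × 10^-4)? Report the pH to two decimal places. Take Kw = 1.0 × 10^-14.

pH = 2.01

HCOOH ⇌ HCOO- + H+
Ka = x²/(0.462 − x) = 2.1 × 10^-4
Since Ka ≪ C₀, x ≈ √(Ka·C₀) = 9.85 × 10^-3 M.
(x/C₀ = 2.1% < 5%, so the approximation holds.)
pH = −log[H+] = −log(9.85 × 10^-3) = 2.01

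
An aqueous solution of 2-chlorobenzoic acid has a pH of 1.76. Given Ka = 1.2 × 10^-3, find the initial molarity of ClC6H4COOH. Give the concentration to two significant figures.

C₀ = 2.7 × 10^-1 M

[H+] = 10^(-1.76) = 1.74 × 10^-2 M = x
Ka = x²/(C₀ − x) ⇒ C₀ = x + x²/Ka
C₀ = 1.74 × 10^-2 + (1.74 × 10^-2)²/(1.2 × 10^-3) = 2.70 × 10^-1 M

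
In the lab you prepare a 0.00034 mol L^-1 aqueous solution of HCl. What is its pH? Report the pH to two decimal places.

pH = 3.47

HCl is a strong acid and dissociates completely, so [H+] = 0.00034 M.
pH = -log(0.00034) = 3.47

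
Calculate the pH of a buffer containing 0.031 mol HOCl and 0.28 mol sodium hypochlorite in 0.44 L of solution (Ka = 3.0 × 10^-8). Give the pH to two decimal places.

pKa = −log(3.0 × 10^-8) = 7.523
Henderson–Hasselbalch: pH = pKa + log([OCl-]/[HOCl]) = 7.523 + log(0.28/0.031)
pH = 7.523 + (+0.956) = 8.48

pH = 8.48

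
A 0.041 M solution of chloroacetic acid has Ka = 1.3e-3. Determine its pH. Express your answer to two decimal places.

ClCH2COOH ⇌ ClCH2COO- + H+
Let x = [H+] at equilibrium. Ka = x²/(0.041 − x).
The 5% rule fails; solving x² + Ka·x − Ka·C₀ = 0 exactly:
x = [−0.0013 + √(0.0013² + 0.000213)]/2 = 6.68 × 10^-3 M
pH = −log(6.68 × 10^-3) = 2.18

pH = 2.18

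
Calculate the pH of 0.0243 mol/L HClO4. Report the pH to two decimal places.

pH = 1.61

HClO4 is a strong acid and dissociates completely, so [H+] = 0.0243 M.
pH = -log(0.0243) = 1.61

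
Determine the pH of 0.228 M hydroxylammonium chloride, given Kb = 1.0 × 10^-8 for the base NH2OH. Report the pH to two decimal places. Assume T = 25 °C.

pH = 3.32

NH3OH+ is the conjugate acid of the weak base NH2OH.
Ka = Kw/Kb = 1.0×10^-14 / 1.0 × 10^-8 = 1.00 × 10^-6
From the ICE table, Ka = [H+]²/(0.228 − [H+]) = 1.00 × 10^-6.
Assume [H+] ≪ 0.228: [H+] ≈ √(1.00 × 10^-6 × 0.228) = 4.77 × 10^-4 M
([H+]/C₀ = 0.21% < 5%, so the approximation holds.)
pH = −log[H+] = −log(4.77 × 10^-4) = 3.32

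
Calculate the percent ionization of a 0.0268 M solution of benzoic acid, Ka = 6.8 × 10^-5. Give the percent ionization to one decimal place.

4.9%

C6H5COOH ⇌ C6H5COO- + H+; let x = [H+] at equilibrium.
Solve x² + 6.8e-05x − 1.82e-06 = 0 → x = 1.32 × 10^-3 M
Fraction ionized = 1.32 × 10^-3 / 0.0268 = 0.0493 → 4.9%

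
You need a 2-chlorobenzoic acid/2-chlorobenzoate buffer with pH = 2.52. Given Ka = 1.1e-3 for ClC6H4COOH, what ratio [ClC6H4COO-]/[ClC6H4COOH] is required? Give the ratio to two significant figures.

ratio = 0.36

pKa = -log(1.1 × 10^-3) = 2.959
pH = pKa + log(r) ⇒ log(r) = 2.52 − 2.959 = -0.439
r = [ClC6H4COO-]/[ClC6H4COOH] = 10^(-0.439) = 0.364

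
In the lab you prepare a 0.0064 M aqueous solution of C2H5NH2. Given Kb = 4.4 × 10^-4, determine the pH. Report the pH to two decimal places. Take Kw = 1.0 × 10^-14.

pH = 11.17

C2H5NH2 + H2O ⇌ C2H5NH3+ + OH-
Kb = [OH-]²/(0.0064 − [OH-]) = 4.4 × 10^-4
The 5% rule fails; solving [OH-]² + Kb·[OH-] − Kb·C₀ = 0 exactly:
[OH-] = (−Kb + √(Kb² + 4·Kb·C₀))/2 = 1.47 × 10^-3 M
pOH = −log(1.47 × 10^-3) = 2.83; pH = 14.00 − 2.83 = 11.17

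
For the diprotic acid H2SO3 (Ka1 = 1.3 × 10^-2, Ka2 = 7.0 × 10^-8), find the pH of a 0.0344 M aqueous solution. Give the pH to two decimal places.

pH = 1.81

Ka1 ≫ Ka2, so treat the first dissociation as the only significant source of H+.
Ka1 = x²/(0.0344 − x) = 1.3 × 10^-2
Solving the quadratic: x = (−Ka1 + √(Ka1² + 4·Ka1·C₀))/2 = 1.56 × 10^-2 M
pH = −log(1.56 × 10^-2) = 1.81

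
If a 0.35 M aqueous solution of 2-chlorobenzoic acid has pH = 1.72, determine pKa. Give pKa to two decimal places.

[H+] = 10^(-1.72) = 1.91 × 10^-2 M
At equilibrium [HA] = 0.35 − 1.91 × 10^-2 = 3.31 × 10^-1 M
Ka = [H+][A-]/[HA] = (1.91 × 10^-2)² / 3.31 × 10^-1 = 1.10 × 10^-3
pKa = -log(1.10 × 10^-3) = 2.96

pKa = 2.96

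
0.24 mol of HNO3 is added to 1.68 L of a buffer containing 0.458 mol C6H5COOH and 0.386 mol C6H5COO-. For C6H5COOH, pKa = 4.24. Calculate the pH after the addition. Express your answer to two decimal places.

pH = 3.56

After neutralization: n(C6H5COOH) = 0.698 mol, n(C6H5COO-) = 0.146 mol.
pH = pKa + log(n_C6H5COO-/n_C6H5COOH) = 4.24 + log(0.146/0.698) = 4.24 + (-0.680)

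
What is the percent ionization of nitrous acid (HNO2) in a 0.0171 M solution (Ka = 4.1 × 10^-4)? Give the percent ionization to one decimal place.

HNO2 ⇌ NO2- + H+; let x = [H+] at equilibrium.
Ka = x²/(C₀ − x); solving the quadratic gives x = 2.45 × 10^-3 M.
Fraction ionized = 2.45 × 10^-3 / 0.0171 = 0.1433 → 14.3%

14.3%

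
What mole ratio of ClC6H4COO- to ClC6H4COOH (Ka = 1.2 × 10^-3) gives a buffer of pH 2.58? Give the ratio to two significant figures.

pKa = -log(1.2 × 10^-3) = 2.921
pH = pKa + log(r) ⇒ log(r) = 2.58 − 2.921 = -0.341
r = [ClC6H4COO-]/[ClC6H4COOH] = 10^(-0.341) = 0.456

ratio = 0.46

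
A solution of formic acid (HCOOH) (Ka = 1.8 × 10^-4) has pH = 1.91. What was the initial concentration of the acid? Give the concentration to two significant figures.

[H+] = 10^(-1.91) = 1.23 × 10^-2 M = x
Ka = x²/(C₀ − x) ⇒ C₀ = x + x²/Ka
C₀ = 1.23 × 10^-2 + (1.23 × 10^-2)²/(1.8 × 10^-4) = 8.53 × 10^-1 M

C₀ = 8.5 × 10^-1 M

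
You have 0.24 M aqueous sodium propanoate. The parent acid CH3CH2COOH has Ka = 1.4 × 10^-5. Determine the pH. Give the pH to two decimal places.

pH = 9.12

CH3CH2COO- is the conjugate base of the weak acid CH3CH2COOH.
Kb = Kw/Ka = 1.0×10^-14 / 1.4 × 10^-5 = 7.14 × 10^-10
Kb = [OH-]²/(0.24 − [OH-]) = 7.14 × 10^-10
Neglecting [OH-] in the denominator: [OH-] = √(7.14 × 10^-10 × 0.24) = 1.31 × 10^-5 M
Check: 0.0055% ionized — well under 5%, approximation valid.
pOH = 4.88, so pH = 14.00 − pOH = 9.12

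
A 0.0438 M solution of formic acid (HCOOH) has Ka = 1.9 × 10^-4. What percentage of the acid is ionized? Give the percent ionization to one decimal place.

6.4%

HCOOH ⇌ HCOO- + H+; let x = [H+] at equilibrium.
Ka = x²/(C₀ − x); solving the quadratic gives x = 2.79 × 10^-3 M.
% ionization = x/C₀ × 100% = 2.79 × 10^-3/0.0438 × 100% = 6.4%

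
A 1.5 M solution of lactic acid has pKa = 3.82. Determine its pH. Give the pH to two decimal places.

CH3CH(OH)COOH ⇌ CH3CH(OH)COO- + H+
Ka = 10^(−3.82) = 1.51 × 10^-4
From the ICE table, Ka = [H+]²/(1.5 − [H+]) = 1.51 × 10^-4.
Since Ka ≪ C₀, [H+] ≈ √(Ka·C₀) = 1.50 × 10^-2 M.
pH = −log[H+] = −log(1.50 × 10^-2) = 1.82

pH = 1.82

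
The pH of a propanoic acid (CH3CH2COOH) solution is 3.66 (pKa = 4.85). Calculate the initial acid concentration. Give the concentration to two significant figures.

C₀ = 3.6 × 10^-3 M

[H+] = 10^(-3.66) = 2.19 × 10^-4 M = x
Ka = 10^(−4.85) = 1.41 × 10^-5
Ka = x²/(C₀ − x) ⇒ C₀ = x + x²/Ka
C₀ = 2.19 × 10^-4 + (2.19 × 10^-4)²/(1.41 × 10^-5) = 3.62 × 10^-3 M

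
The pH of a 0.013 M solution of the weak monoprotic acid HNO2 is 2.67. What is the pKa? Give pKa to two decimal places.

[H+] = 10^(-2.67) = 2.14 × 10^-3 M
At equilibrium [HA] = 0.013 − 2.14 × 10^-3 = 1.09 × 10^-2 M
Ka = [H+][A-]/[HA] = (2.14 × 10^-3)² / 1.09 × 10^-2 = 4.20 × 10^-4
pKa = -log(4.20 × 10^-4) = 3.38

pKa = 3.38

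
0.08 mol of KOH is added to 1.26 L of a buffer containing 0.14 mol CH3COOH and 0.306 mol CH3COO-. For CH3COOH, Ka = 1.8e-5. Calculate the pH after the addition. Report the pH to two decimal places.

After neutralization: n(CH3COOH) = 0.06 mol, n(CH3COO-) = 0.386 mol.
pKa = −log(1.8 × 10^-5) = 4.745
pH = pKa + log([A⁻]/[HA]) = 4.745 + log(0.386/0.06) = 4.745 +0.808

pH = 5.55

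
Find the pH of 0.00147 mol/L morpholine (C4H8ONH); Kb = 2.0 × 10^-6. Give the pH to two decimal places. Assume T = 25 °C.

C4H8ONH + H2O ⇌ C4H8ONH2+ + OH-
Kb = [OH-]²/(0.00147 − [OH-]) = 2.0 × 10^-6
Assume [OH-] ≪ 0.00147: [OH-] ≈ √(2.0 × 10^-6 × 0.00147) = 5.42 × 10^-5 M
([OH-]/C₀ = 3.7% < 5%, so the approximation holds.)
pOH = −log(5.42 × 10^-5) = 4.27; pH = 14.00 − 4.27 = 9.73

pH = 9.73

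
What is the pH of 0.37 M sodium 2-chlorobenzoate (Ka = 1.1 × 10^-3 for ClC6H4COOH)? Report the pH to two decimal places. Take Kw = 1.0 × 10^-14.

pH = 8.26

ClC6H4COO- is the conjugate base of the weak acid ClC6H4COOH.
Kb = Kw/Ka = 1.0×10^-14 / 1.1 × 10^-3 = 9.09 × 10^-12
Kb = x²/(0.37 − x) = 9.09 × 10^-12
Assume x ≪ 0.37: x ≈ √(9.09 × 10^-12 × 0.37) = 1.83 × 10^-6 M
pOH = 5.74, so pH = 14.00 − pOH = 8.26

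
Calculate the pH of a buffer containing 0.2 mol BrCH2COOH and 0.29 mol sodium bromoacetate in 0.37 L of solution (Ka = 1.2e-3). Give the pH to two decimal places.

pKa = −log(1.2 × 10^-3) = 2.921
Using pH = pKa + log([base]/[acid]) with [base]/[acid] = 0.29/0.2:
pH = 2.921 + (+0.161) = 3.08

pH = 3.08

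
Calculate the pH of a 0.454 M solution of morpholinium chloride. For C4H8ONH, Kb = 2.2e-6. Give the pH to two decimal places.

pH = 4.34

C4H8ONH2+ is the conjugate acid of the weak base C4H8ONH.
Ka = Kw/Kb = 1.0×10^-14 / 2.2 × 10^-6 = 4.55 × 10^-9
From the ICE table, Ka = [H+]²/(0.454 − [H+]) = 4.55 × 10^-9.
Assume [H+] ≪ 0.454: [H+] ≈ √(4.55 × 10^-9 × 0.454) = 4.54 × 10^-5 M
([H+]/C₀ = 0.01% < 5%, so the approximation holds.)
pH = −log[H+] = −log(4.54 × 10^-5) = 4.34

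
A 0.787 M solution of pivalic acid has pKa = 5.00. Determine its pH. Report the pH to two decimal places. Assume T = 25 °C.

(CH3)3CCOOH ⇌ (CH3)3CCOO- + H+
Ka = 10^(−5.00) = 1.00 × 10^-5
From the ICE table, Ka = [H+]²/(0.787 − [H+]) = 1.00 × 10^-5.
Since Ka ≪ C₀, [H+] ≈ √(Ka·C₀) = 2.81 × 10^-3 M.
([H+]/C₀ = 0.36% < 5%, so the approximation holds.)
pH = −log[H+] = −log(2.81 × 10^-3) = 2.55

pH = 2.55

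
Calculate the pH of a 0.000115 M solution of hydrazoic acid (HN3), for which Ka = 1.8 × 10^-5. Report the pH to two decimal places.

HN3 ⇌ N3- + H+
Ka = x²/(0.000115 − x) = 1.8 × 10^-5
The 5% rule fails; solving x² + Ka·x − Ka·C₀ = 0 exactly:
x = [−1.8e-05 + √(1.8e-05² + 8.28e-09)]/2 = 3.74 × 10^-5 M
pH = −log(3.74 × 10^-5) = 4.43

pH = 4.43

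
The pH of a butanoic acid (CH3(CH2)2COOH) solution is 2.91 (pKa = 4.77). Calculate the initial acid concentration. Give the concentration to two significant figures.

[H+] = 10^(-2.91) = 1.23 × 10^-3 M = x
Ka = 10^(−4.77) = 1.70 × 10^-5
Ka = x²/(C₀ − x) ⇒ C₀ = x + x²/Ka
C₀ = 1.23 × 10^-3 + (1.23 × 10^-3)²/(1.70 × 10^-5) = 9.02 × 10^-2 M

C₀ = 9.0 × 10^-2 M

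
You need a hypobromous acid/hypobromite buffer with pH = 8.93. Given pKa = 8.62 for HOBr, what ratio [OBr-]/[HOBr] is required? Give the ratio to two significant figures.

ratio = 2.0

pH = pKa + log(r) ⇒ log(r) = 8.93 − 8.62 = +0.31
r = [OBr-]/[HOBr] = 10^(+0.31) = 2.04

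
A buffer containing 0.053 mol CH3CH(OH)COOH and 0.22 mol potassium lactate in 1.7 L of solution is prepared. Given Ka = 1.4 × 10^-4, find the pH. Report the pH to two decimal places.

pH = 4.47

pKa = −log(1.4 × 10^-4) = 3.854
pH = pKa + log([A⁻]/[HA]) = 3.854 + log(0.22/0.053)
pH = 3.854 + (+0.618) = 4.47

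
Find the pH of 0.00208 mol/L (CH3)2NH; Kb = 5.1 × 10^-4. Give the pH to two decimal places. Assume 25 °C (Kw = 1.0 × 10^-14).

pH = 10.91

(CH3)2NH + H2O ⇌ (CH3)2NH2+ + OH-
From the ICE table, Kb = [OH-]²/(0.00208 − [OH-]) = 5.1 × 10^-4.
Here C₀/Kb ≈ 4.08, so the small-[OH-] approximation fails. Use the quadratic:
[OH-] = (−Kb + √(Kb² + 4·Kb·C₀))/2 = 8.06 × 10^-4 M
pOH = 3.09, so pH = 14.00 − pOH = 10.91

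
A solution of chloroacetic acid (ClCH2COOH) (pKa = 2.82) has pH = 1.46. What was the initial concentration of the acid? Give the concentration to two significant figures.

[H+] = 10^(-1.46) = 3.47 × 10^-2 M = x
Ka = 10^(−2.82) = 1.51 × 10^-3
Ka = x²/(C₀ − x) ⇒ C₀ = x + x²/Ka
C₀ = 3.47 × 10^-2 + (3.47 × 10^-2)²/(1.51 × 10^-3) = 8.32 × 10^-1 M

C₀ = 8.3 × 10^-1 M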